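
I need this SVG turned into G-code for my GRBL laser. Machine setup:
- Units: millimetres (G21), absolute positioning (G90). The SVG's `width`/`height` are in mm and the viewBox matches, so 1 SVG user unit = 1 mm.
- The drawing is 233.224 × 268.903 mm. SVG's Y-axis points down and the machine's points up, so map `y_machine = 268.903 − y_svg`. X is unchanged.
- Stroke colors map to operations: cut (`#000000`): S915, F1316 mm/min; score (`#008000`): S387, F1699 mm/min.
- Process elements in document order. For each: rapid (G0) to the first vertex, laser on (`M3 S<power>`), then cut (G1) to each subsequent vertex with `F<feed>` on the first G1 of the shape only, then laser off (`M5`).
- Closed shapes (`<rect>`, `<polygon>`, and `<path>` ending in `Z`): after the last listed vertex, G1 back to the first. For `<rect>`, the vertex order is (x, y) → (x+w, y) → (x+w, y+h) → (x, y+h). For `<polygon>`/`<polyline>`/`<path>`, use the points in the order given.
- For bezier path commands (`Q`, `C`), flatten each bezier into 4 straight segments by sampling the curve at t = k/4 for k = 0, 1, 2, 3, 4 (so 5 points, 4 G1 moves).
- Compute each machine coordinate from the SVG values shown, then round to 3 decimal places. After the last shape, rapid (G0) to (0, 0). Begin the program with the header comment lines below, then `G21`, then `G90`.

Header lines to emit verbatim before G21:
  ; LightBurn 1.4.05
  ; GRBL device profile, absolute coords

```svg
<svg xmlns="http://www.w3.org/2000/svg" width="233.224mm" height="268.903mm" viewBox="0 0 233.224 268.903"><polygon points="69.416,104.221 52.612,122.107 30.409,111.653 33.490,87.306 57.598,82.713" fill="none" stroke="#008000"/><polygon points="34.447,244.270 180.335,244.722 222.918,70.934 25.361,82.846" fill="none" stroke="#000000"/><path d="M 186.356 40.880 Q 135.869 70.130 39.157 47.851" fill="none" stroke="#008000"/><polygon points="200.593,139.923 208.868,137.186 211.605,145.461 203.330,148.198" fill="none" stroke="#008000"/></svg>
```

1 u = 1 mm; y_m = 268.903 − y.

[1] `<polygon>` regular polygon, #008000→score S387 F1699: (69.416,164.682) → (52.612,146.796) → (30.409,157.250) → (33.490,181.597) → (57.598,186.190) → (69.416,164.682) (closed)

[2] `<polygon>` closed polygon, #000000→cut S915 F1316: (34.447,24.633) → (180.335,24.181) → (222.918,197.969) → (25.361,186.057) → (34.447,24.633) (closed)

[3] `<path>` quadratic bezier, #008000→score S387 F1699: (186.356,228.023) → (158.223,216.619) → (124.313,211.655) → (84.624,213.133) → (39.157,221.052)

[4] `<polygon>` regular polygon, #008000→score S387 F1699: (200.593,128.980) → (208.868,131.717) → (211.605,123.442) → (203.330,120.705) → (200.593,128.980) (closed)

; LightBurn 1.4.05
; GRBL device profile, absolute coords
G21
G90
G0 X69.416 Y164.682
M3 S387
G1 X52.612 Y146.796 F1699
G1 X30.409 Y157.250
G1 X33.490 Y181.597
G1 X57.598 Y186.190
G1 X69.416 Y164.682
M5
G0 X34.447 Y24.633
M3 S915
G1 X180.335 Y24.181 F1316
G1 X222.918 Y197.969
G1 X25.361 Y186.057
G1 X34.447 Y24.633
M5
G0 X186.356 Y228.023
M3 S387
G1 X158.223 Y216.619 F1699
G1 X124.313 Y211.655
G1 X84.624 Y213.133
G1 X39.157 Y221.052
M5
G0 X200.593 Y128.980
M3 S387
G1 X208.868 Y131.717 F1699
G1 X211.605 Y123.442
G1 X203.330 Y120.705
G1 X200.593 Y128.980
M5
G0 X0.000 Y0.000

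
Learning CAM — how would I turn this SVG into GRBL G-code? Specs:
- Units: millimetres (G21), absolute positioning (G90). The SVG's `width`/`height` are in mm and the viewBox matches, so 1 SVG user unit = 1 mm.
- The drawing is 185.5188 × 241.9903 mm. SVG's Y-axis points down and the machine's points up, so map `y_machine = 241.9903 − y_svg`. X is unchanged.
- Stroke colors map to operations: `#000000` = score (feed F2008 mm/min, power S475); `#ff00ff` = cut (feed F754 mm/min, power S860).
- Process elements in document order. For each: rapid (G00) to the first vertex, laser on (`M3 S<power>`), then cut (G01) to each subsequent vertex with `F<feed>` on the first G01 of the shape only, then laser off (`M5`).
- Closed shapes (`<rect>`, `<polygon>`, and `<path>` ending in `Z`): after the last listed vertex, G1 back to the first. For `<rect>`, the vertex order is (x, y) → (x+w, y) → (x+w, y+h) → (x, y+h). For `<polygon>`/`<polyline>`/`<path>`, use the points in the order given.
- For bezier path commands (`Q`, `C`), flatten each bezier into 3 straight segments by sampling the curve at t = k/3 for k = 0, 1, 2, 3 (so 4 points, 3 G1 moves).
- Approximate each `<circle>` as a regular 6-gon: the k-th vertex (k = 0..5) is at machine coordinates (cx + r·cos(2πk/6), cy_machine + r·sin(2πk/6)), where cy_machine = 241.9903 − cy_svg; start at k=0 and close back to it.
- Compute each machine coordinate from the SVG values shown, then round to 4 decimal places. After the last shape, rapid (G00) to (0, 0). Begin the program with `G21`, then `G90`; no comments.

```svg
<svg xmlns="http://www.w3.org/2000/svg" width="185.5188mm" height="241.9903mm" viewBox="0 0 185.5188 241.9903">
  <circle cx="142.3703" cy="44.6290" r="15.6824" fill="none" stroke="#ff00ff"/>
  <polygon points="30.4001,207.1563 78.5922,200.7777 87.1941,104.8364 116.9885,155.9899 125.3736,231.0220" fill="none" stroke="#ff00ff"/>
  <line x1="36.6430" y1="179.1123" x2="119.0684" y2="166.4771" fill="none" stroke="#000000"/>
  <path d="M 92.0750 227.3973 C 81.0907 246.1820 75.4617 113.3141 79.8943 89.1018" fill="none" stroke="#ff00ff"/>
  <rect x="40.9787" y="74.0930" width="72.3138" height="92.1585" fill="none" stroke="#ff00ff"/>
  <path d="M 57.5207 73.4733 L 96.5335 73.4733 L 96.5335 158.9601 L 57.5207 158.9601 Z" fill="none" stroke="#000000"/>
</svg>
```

G21
G90
G00 X158.0527 Y197.3613
M3 S860
G01 X150.2115 Y210.9427 F754
G01 X134.5291 Y210.9427
G01 X126.6879 Y197.3613
G01 X134.5291 Y183.7799
G01 X150.2115 Y183.7799
G01 X158.0527 Y197.3613
M5
G00 X30.4001 Y34.8340
M3 S860
G01 X78.5922 Y41.2126 F754
G01 X87.1941 Y137.1539
G01 X116.9885 Y86.0004
G01 X125.3736 Y10.9683
G01 X30.4001 Y34.8340
M5
G00 X36.6430 Y62.8780
M3 S475
G01 X119.0684 Y75.5132 F2008
M5
G00 X92.0750 Y14.5930
M3 S860
G01 X83.0501 Y36.7181 F754
G01 X78.6413 Y102.0987
G01 X79.8943 Y152.8885
M5
G00 X40.9787 Y167.8973
M3 S860
G01 X113.2925 Y167.8973 F754
G01 X113.2925 Y75.7388
G01 X40.9787 Y75.7388
G01 X40.9787 Y167.8973
M5
G00 X57.5207 Y168.5170
M3 S475
G01 X96.5335 Y168.5170 F2008
G01 X96.5335 Y83.0302
G01 X57.5207 Y83.0302
G01 X57.5207 Y168.5170
M5
G00 X0.0000 Y0.0000

viewBox `0 0 185.5188 241.9903` with mm width/height → 1 unit = 1 mm. Flip: y_m = 241.9903 − y_svg.

**Shape 1** — `<circle>` circle, stroke `#ff00ff` → cut (S860, F754). Machine vertices: (158.0527,197.3613) → (150.2115,210.9427) → (134.5291,210.9427) → (126.6879,197.3613) → (134.5291,183.7799) → (150.2115,183.7799) → (158.0527,197.3613). Closed: final G1 returns to the first vertex.

**Shape 2** — `<polygon>` closed polygon, stroke `#ff00ff` → cut (S860, F754). Machine vertices: (30.4001,34.8340) → (78.5922,41.2126) → (87.1941,137.1539) → (116.9885,86.0004) → (125.3736,10.9683) → (30.4001,34.8340). Closed: final G1 returns to the first vertex.

**Shape 3** — `<line>` line segment, stroke `#000000` → score (S475, F2008). Machine vertices: (36.6430,62.8780) → (119.0684,75.5132). Open path.

**Shape 4** — `<path>` cubic bezier, stroke `#ff00ff` → cut (S860, F754). Control points (SVG): P0=(92.0750,227.3973), P1=(81.0907,246.1820), P2=(75.4617,113.3141), P3=(79.8943,89.1018); sampled at t=k/3. Machine vertices: (92.0750,14.5930) → (83.0501,36.7181) → (78.6413,102.0987) → (79.8943,152.8885). Open path.

**Shape 5** — `<rect>` rectangle, stroke `#ff00ff` → cut (S860, F754). Machine vertices: (40.9787,167.8973) → (113.2925,167.8973) → (113.2925,75.7388) → (40.9787,75.7388) → (40.9787,167.8973). Closed: final G1 returns to the first vertex.

**Shape 6** — `<path>` rectangle, stroke `#000000` → score (S475, F2008). Machine vertices: (57.5207,168.5170) → (96.5335,168.5170) → (96.5335,83.0302) → (57.5207,83.0302) → (57.5207,168.5170). Closed: final G1 returns to the first vertex.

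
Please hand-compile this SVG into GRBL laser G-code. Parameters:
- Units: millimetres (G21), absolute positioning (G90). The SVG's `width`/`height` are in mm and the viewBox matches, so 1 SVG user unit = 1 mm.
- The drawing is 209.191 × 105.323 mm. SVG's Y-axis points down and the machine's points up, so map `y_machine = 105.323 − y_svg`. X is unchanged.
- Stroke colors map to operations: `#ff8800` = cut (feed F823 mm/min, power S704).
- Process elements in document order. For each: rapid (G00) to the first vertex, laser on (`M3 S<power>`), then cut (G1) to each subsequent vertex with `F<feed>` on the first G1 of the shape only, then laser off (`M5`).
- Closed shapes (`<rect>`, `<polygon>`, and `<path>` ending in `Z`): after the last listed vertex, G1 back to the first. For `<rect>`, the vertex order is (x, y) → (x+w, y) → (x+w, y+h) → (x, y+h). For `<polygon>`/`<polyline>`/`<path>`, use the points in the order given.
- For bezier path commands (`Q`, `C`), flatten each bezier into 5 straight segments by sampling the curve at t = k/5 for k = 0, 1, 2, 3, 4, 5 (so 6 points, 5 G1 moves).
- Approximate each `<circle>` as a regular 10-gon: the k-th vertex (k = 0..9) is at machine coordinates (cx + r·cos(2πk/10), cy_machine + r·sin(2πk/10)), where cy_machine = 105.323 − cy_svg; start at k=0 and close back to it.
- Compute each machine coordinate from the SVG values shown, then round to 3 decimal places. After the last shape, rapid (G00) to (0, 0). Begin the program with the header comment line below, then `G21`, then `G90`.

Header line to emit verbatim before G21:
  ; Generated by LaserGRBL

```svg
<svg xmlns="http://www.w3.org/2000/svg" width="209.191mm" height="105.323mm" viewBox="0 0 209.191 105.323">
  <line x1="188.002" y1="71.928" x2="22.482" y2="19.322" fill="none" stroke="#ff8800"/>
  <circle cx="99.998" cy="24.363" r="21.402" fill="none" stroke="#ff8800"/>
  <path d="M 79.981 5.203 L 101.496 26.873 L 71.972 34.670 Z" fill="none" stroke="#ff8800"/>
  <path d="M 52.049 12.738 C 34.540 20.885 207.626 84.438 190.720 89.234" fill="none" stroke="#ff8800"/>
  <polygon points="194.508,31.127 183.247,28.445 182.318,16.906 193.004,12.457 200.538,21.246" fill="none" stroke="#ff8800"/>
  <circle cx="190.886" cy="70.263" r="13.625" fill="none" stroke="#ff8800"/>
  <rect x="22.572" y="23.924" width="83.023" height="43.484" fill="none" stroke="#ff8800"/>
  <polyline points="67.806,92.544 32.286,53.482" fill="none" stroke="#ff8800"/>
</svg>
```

Since the viewBox matches the mm dimensions, user units are millimetres directly. The only transform is the Y-flip y_m = 105.323 − y_svg.

Shape 1 is a line segment drawn with `<line>`. Its stroke #ff8800 means cut at S704, F823. After flipping Y the toolpath is (188.002,33.395) → (22.482,86.001).

Shape 2 is a circle drawn with `<circle>`. Its stroke #ff8800 means cut at S704, F823. After flipping Y the toolpath is (121.400,80.960) → (117.313,93.540) → (106.612,101.315) → (93.384,101.315) → (82.683,93.540) → (78.596,80.960) → (82.683,68.380) → (93.384,60.605) → (106.612,60.605) → (117.313,68.380) → (121.400,80.960), returning to the start.

Shape 3 is a regular polygon drawn with `<path>`. Its stroke #ff8800 means cut at S704, F823. After flipping Y the toolpath is (79.981,100.120) → (101.496,78.450) → (71.972,70.653) → (79.981,100.120), returning to the start.

Shape 4 is a cubic bezier drawn with `<path>`. Its stroke #ff8800 means cut at S704, F823. After flipping Y the toolpath is (52.049,92.585) → (61.370,81.961) → (98.166,63.520) → (144.169,42.741) → (181.109,25.104) → (190.720,16.089).

Shape 5 is a regular polygon drawn with `<polygon>`. Its stroke #ff8800 means cut at S704, F823. After flipping Y the toolpath is (194.508,74.196) → (183.247,76.878) → (182.318,88.417) → (193.004,92.866) → (200.538,84.077) → (194.508,74.196), returning to the start.

Shape 6 is a circle drawn with `<circle>`. Its stroke #ff8800 means cut at S704, F823. After flipping Y the toolpath is (204.511,35.060) → (201.909,43.069) → (195.096,48.018) → (186.676,48.018) → (179.863,43.069) → (177.261,35.060) → (179.863,27.051) → (186.676,22.102) → (195.096,22.102) → (201.909,27.051) → (204.511,35.060), returning to the start.

Shape 7 is a rectangle drawn with `<rect>`. Its stroke #ff8800 means cut at S704, F823. After flipping Y the toolpath is (22.572,81.399) → (105.595,81.399) → (105.595,37.915) → (22.572,37.915) → (22.572,81.399), returning to the start.

Shape 8 is a line segment drawn with `<polyline>`. Its stroke #ff8800 means cut at S704, F823. After flipping Y the toolpath is (67.806,12.779) → (32.286,51.841).

; Generated by LaserGRBL
G21
G90
G00 X188.002 Y33.395
M3 S704
G1 X22.482 Y86.001 F823
M5
G00 X121.400 Y80.960
M3 S704
G1 X117.313 Y93.540 F823
G1 X106.612 Y101.315
G1 X93.384 Y101.315
G1 X82.683 Y93.540
G1 X78.596 Y80.960
G1 X82.683 Y68.380
G1 X93.384 Y60.605
G1 X106.612 Y60.605
G1 X117.313 Y68.380
G1 X121.400 Y80.960
M5
G00 X79.981 Y100.120
M3 S704
G1 X101.496 Y78.450 F823
G1 X71.972 Y70.653
G1 X79.981 Y100.120
M5
G00 X52.049 Y92.585
M3 S704
G1 X61.370 Y81.961 F823
G1 X98.166 Y63.520
G1 X144.169 Y42.741
G1 X181.109 Y25.104
G1 X190.720 Y16.089
M5
G00 X194.508 Y74.196
M3 S704
G1 X183.247 Y76.878 F823
G1 X182.318 Y88.417
G1 X193.004 Y92.866
G1 X200.538 Y84.077
G1 X194.508 Y74.196
M5
G00 X204.511 Y35.060
M3 S704
G1 X201.909 Y43.069 F823
G1 X195.096 Y48.018
G1 X186.676 Y48.018
G1 X179.863 Y43.069
G1 X177.261 Y35.060
G1 X179.863 Y27.051
G1 X186.676 Y22.102
G1 X195.096 Y22.102
G1 X201.909 Y27.051
G1 X204.511 Y35.060
M5
G00 X22.572 Y81.399
M3 S704
G1 X105.595 Y81.399 F823
G1 X105.595 Y37.915
G1 X22.572 Y37.915
G1 X22.572 Y81.399
M5
G00 X67.806 Y12.779
M3 S704
G1 X32.286 Y51.841 F823
M5
G00 X0.000 Y0.000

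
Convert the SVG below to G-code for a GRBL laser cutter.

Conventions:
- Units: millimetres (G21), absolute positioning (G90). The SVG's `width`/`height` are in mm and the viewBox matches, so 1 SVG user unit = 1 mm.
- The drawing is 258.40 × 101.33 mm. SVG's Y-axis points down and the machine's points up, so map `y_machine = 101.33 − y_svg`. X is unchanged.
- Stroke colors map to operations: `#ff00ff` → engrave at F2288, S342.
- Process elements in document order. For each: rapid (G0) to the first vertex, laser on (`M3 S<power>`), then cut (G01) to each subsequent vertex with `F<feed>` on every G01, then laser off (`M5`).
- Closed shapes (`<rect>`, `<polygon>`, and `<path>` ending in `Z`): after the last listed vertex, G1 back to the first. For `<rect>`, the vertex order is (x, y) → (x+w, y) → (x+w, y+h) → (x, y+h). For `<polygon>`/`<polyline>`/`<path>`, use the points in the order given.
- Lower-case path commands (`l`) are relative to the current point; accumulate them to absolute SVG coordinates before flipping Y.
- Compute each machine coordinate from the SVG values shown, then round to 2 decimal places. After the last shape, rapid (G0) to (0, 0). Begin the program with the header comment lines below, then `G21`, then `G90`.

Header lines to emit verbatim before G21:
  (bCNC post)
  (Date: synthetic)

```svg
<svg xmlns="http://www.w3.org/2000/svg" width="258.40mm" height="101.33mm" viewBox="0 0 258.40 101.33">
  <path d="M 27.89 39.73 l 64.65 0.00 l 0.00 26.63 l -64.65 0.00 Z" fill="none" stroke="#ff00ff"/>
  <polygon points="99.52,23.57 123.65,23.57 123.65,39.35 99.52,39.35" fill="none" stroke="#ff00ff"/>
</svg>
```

Since the viewBox matches the mm dimensions, user units are millimetres directly. The only transform is the Y-flip y_m = 101.33 − y_svg.

Shape 1 is a rectangle drawn with `<path>`. Its stroke #ff00ff means engrave at S342, F2288. After flipping Y the toolpath is (27.89,61.60) → (92.54,61.60) → (92.54,34.97) → (27.89,34.97) → (27.89,61.60), returning to the start.

Shape 2 is a rectangle drawn with `<polygon>`. Its stroke #ff00ff means engrave at S342, F2288. After flipping Y the toolpath is (99.52,77.76) → (123.65,77.76) → (123.65,61.98) → (99.52,61.98) → (99.52,77.76), returning to the start.

(bCNC post)
(Date: synthetic)
G21
G90
G0 X27.89 Y61.60
M3 S342
G01 X92.54 Y61.60 F2288
G01 X92.54 Y34.97 F2288
G01 X27.89 Y34.97 F2288
G01 X27.89 Y61.60 F2288
M5
G0 X99.52 Y77.76
M3 S342
G01 X123.65 Y77.76 F2288
G01 X123.65 Y61.98 F2288
G01 X99.52 Y61.98 F2288
G01 X99.52 Y77.76 F2288
M5
G0 X0.00 Y0.00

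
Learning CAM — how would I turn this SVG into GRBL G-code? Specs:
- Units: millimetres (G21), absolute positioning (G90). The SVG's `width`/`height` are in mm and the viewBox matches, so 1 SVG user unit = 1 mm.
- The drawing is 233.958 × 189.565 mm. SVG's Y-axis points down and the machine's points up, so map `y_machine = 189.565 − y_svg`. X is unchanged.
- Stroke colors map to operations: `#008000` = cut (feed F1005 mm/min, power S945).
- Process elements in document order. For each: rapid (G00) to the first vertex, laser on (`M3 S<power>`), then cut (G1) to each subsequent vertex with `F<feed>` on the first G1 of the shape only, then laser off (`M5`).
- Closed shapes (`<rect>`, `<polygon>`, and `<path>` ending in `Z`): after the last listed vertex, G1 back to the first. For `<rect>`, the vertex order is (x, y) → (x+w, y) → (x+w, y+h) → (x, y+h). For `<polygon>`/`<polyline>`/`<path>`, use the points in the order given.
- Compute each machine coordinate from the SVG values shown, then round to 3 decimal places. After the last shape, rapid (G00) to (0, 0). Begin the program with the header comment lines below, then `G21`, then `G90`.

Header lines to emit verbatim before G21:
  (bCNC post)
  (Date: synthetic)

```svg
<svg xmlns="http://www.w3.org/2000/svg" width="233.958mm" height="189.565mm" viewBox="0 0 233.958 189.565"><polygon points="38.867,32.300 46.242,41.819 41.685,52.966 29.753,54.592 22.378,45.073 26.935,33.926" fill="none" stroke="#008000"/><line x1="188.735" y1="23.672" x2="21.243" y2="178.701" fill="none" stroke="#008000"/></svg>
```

(bCNC post)
(Date: synthetic)
G21
G90
G00 X38.867 Y157.265
M3 S945
G1 X46.242 Y147.746 F1005
G1 X41.685 Y136.599
G1 X29.753 Y134.973
G1 X22.378 Y144.492
G1 X26.935 Y155.639
G1 X38.867 Y157.265
M5
G00 X188.735 Y165.893
M3 S945
G1 X21.243 Y10.864 F1005
M5
G00 X0.000 Y0.000

Since the viewBox matches the mm dimensions, user units are millimetres directly. The only transform is the Y-flip y_m = 189.565 − y_svg.

Shape 1 is a regular polygon drawn with `<polygon>`. Its stroke #008000 means cut at S945, F1005. After flipping Y the toolpath is (38.867,157.265) → (46.242,147.746) → (41.685,136.599) → (29.753,134.973) → (22.378,144.492) → (26.935,155.639) → (38.867,157.265), returning to the start.

Shape 2 is a line segment drawn with `<line>`. Its stroke #008000 means cut at S945, F1005. After flipping Y the toolpath is (188.735,165.893) → (21.243,10.864).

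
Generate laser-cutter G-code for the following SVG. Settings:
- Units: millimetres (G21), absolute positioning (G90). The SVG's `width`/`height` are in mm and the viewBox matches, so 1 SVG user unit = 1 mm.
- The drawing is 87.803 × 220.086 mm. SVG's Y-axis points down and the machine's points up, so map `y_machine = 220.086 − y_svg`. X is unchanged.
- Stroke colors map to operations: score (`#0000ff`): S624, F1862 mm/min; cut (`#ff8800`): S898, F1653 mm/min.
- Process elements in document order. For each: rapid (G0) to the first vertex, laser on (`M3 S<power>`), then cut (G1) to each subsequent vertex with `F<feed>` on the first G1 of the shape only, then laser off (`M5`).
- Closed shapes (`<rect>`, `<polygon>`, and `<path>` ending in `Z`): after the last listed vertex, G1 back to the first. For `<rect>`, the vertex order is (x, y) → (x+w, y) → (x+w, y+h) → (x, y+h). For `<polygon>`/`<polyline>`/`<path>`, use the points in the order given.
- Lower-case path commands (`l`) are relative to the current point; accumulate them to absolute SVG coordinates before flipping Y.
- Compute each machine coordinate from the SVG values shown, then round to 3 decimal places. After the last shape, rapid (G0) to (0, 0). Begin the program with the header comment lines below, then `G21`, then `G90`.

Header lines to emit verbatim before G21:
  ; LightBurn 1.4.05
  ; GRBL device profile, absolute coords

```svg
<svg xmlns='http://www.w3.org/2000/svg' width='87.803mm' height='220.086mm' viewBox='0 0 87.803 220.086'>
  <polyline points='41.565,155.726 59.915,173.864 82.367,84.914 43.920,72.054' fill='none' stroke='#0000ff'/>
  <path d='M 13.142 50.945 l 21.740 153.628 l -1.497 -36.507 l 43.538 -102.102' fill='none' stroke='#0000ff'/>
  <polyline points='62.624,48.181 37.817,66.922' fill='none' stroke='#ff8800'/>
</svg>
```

viewBox `0 0 87.803 220.086` with mm width/height → 1 unit = 1 mm. Flip: y_m = 220.086 − y_svg.

**Shape 1** — `<polyline>` open polyline, stroke `#0000ff` → score (S624, F1862). Machine vertices: (41.565,64.360) → (59.915,46.222) → (82.367,135.172) → (43.920,148.032). Open path.

**Shape 2** — `<path>` open polyline, stroke `#0000ff` → score (S624, F1862). Machine vertices: (13.142,169.141) → (34.882,15.513) → (33.385,52.020) → (76.923,154.122). Open path.

**Shape 3** — `<polyline>` line segment, stroke `#ff8800` → cut (S898, F1653). Machine vertices: (62.624,171.905) → (37.817,153.164). Open path.

; LightBurn 1.4.05
; GRBL device profile, absolute coords
G21
G90
G0 X41.565 Y64.360
M3 S624
G1 X59.915 Y46.222 F1862
G1 X82.367 Y135.172
G1 X43.920 Y148.032
M5
G0 X13.142 Y169.141
M3 S624
G1 X34.882 Y15.513 F1862
G1 X33.385 Y52.020
G1 X76.923 Y154.122
M5
G0 X62.624 Y171.905
M3 S898
G1 X37.817 Y153.164 F1653
M5
G0 X0.000 Y0.000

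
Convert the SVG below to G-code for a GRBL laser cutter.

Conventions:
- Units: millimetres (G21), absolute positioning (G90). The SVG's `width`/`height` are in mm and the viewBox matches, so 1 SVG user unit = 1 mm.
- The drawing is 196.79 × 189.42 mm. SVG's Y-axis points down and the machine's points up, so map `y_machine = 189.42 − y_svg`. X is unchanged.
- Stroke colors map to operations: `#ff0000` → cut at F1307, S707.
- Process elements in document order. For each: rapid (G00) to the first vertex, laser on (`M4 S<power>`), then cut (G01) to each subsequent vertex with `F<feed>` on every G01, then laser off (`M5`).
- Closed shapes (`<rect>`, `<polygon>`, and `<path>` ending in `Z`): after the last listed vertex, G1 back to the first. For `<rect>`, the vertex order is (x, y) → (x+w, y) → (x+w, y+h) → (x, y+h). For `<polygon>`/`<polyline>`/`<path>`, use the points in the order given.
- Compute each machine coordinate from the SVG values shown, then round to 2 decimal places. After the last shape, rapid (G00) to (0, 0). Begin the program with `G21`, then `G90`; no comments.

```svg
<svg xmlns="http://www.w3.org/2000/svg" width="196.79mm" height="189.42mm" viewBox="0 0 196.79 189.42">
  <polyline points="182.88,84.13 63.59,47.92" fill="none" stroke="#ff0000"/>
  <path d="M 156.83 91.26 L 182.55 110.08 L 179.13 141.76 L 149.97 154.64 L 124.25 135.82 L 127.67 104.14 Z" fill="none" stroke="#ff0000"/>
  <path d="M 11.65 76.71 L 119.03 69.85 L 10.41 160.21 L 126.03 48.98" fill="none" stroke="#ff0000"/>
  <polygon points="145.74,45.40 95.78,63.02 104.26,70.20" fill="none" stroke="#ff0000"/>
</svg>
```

G21
G90
G00 X182.88 Y105.29
M4 S707
G01 X63.59 Y141.50 F1307
M5
G00 X156.83 Y98.16
M4 S707
G01 X182.55 Y79.34 F1307
G01 X179.13 Y47.66 F1307
G01 X149.97 Y34.78 F1307
G01 X124.25 Y53.60 F1307
G01 X127.67 Y85.28 F1307
G01 X156.83 Y98.16 F1307
M5
G00 X11.65 Y112.71
M4 S707
G01 X119.03 Y119.57 F1307
G01 X10.41 Y29.21 F1307
G01 X126.03 Y140.44 F1307
M5
G00 X145.74 Y144.02
M4 S707
G01 X95.78 Y126.40 F1307
G01 X104.26 Y119.22 F1307
G01 X145.74 Y144.02 F1307
M5
G00 X0.00 Y0.00

Since the viewBox matches the mm dimensions, user units are millimetres directly. The only transform is the Y-flip y_m = 189.42 − y_svg.

Shape 1 is a line segment drawn with `<polyline>`. Its stroke #ff0000 means cut at S707, F1307. After flipping Y the toolpath is (182.88,105.29) → (63.59,141.50).

Shape 2 is a regular polygon drawn with `<path>`. Its stroke #ff0000 means cut at S707, F1307. After flipping Y the toolpath is (156.83,98.16) → (182.55,79.34) → (179.13,47.66) → (149.97,34.78) → (124.25,53.60) → (127.67,85.28) → (156.83,98.16), returning to the start.

Shape 3 is a open polyline drawn with `<path>`. Its stroke #ff0000 means cut at S707, F1307. After flipping Y the toolpath is (11.65,112.71) → (119.03,119.57) → (10.41,29.21) → (126.03,140.44).

Shape 4 is a closed polygon drawn with `<polygon>`. Its stroke #ff0000 means cut at S707, F1307. After flipping Y the toolpath is (145.74,144.02) → (95.78,126.40) → (104.26,119.22) → (145.74,144.02), returning to the start.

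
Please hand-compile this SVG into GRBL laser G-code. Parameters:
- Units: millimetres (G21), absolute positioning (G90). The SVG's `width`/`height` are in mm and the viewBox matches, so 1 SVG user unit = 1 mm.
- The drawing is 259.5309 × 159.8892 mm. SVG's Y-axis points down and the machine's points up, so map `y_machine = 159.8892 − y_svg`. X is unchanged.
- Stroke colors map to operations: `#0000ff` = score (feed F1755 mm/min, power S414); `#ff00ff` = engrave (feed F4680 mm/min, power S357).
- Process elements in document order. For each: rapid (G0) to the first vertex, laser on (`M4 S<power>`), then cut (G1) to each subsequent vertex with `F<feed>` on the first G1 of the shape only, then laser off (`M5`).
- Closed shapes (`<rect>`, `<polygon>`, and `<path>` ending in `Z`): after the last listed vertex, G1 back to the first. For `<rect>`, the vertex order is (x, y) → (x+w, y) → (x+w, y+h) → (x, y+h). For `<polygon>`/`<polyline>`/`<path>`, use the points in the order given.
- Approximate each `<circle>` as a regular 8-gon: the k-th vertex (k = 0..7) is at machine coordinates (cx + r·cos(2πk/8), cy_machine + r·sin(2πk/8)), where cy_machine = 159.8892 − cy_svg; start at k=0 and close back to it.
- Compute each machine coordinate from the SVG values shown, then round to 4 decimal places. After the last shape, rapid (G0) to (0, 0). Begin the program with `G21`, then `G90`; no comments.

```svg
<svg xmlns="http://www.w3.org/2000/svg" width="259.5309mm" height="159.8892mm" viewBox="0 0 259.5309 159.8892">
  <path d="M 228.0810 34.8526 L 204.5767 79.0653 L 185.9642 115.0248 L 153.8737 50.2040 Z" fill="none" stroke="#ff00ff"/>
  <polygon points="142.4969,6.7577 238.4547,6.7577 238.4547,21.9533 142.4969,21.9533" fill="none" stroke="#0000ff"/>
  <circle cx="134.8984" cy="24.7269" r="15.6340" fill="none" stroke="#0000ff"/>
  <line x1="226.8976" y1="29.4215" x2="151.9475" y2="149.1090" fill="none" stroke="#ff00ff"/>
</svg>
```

Since the viewBox matches the mm dimensions, user units are millimetres directly. The only transform is the Y-flip y_m = 159.8892 − y_svg.

Shape 1 is a closed polygon drawn with `<path>`. Its stroke #ff00ff means engrave at S357, F4680. After flipping Y the toolpath is (228.0810,125.0366) → (204.5767,80.8239) → (185.9642,44.8644) → (153.8737,109.6852) → (228.0810,125.0366), returning to the start.

Shape 2 is a rectangle drawn with `<polygon>`. Its stroke #0000ff means score at S414, F1755. After flipping Y the toolpath is (142.4969,153.1315) → (238.4547,153.1315) → (238.4547,137.9359) → (142.4969,137.9359) → (142.4969,153.1315), returning to the start.

Shape 3 is a circle drawn with `<circle>`. Its stroke #0000ff means score at S414, F1755. After flipping Y the toolpath is (150.5324,135.1623) → (145.9533,146.2172) → (134.8984,150.7963) → (123.8435,146.2172) → (119.2644,135.1623) → (123.8435,124.1074) → (134.8984,119.5283) → (145.9533,124.1074) → (150.5324,135.1623), returning to the start.

Shape 4 is a line segment drawn with `<line>`. Its stroke #ff00ff means engrave at S357, F4680. After flipping Y the toolpath is (226.8976,130.4677) → (151.9475,10.7802).

G21
G90
G0 X228.0810 Y125.0366
M4 S357
G1 X204.5767 Y80.8239 F4680
G1 X185.9642 Y44.8644
G1 X153.8737 Y109.6852
G1 X228.0810 Y125.0366
M5
G0 X142.4969 Y153.1315
M4 S414
G1 X238.4547 Y153.1315 F1755
G1 X238.4547 Y137.9359
G1 X142.4969 Y137.9359
G1 X142.4969 Y153.1315
M5
G0 X150.5324 Y135.1623
M4 S414
G1 X145.9533 Y146.2172 F1755
G1 X134.8984 Y150.7963
G1 X123.8435 Y146.2172
G1 X119.2644 Y135.1623
G1 X123.8435 Y124.1074
G1 X134.8984 Y119.5283
G1 X145.9533 Y124.1074
G1 X150.5324 Y135.1623
M5
G0 X226.8976 Y130.4677
M4 S357
G1 X151.9475 Y10.7802 F4680
M5
G0 X0.0000 Y0.0000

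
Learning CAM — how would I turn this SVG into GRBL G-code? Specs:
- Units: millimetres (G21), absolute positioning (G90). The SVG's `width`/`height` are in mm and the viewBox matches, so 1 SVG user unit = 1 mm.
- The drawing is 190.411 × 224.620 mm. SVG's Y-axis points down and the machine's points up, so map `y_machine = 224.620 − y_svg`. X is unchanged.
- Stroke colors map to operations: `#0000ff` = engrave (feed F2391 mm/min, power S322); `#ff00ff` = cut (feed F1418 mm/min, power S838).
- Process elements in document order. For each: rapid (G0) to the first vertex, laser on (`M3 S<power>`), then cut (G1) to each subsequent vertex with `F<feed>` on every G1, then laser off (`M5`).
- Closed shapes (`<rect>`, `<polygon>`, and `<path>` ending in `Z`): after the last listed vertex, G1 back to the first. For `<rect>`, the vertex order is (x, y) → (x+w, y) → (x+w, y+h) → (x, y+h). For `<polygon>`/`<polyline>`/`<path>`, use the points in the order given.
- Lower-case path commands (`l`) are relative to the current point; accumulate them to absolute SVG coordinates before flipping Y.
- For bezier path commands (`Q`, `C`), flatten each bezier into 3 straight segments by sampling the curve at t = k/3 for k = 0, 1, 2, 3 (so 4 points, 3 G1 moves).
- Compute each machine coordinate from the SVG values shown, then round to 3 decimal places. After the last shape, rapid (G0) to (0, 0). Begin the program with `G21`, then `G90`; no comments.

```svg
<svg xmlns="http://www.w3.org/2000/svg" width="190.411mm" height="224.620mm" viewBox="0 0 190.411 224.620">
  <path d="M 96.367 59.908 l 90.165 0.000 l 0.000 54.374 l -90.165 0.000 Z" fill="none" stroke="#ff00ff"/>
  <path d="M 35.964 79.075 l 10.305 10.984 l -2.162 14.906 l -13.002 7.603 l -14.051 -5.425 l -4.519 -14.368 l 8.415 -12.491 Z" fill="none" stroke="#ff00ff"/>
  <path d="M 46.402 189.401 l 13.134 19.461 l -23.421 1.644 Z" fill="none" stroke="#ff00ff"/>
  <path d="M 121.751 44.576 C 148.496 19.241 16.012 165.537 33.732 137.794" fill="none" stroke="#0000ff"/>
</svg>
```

viewBox `0 0 190.411 224.620` with mm width/height → 1 unit = 1 mm. Flip: y_m = 224.620 − y_svg.

**Shape 1** — `<path>` rectangle, stroke `#ff00ff` → cut (S838, F1418). Machine vertices: (96.367,164.712) → (186.532,164.712) → (186.532,110.338) → (96.367,110.338) → (96.367,164.712). Closed: final G1 returns to the first vertex.

**Shape 2** — `<path>` regular polygon, stroke `#ff00ff` → cut (S838, F1418). Machine vertices: (35.964,145.545) → (46.269,134.561) → (44.107,119.655) → (31.105,112.052) → (17.054,117.477) → (12.535,131.845) → (20.950,144.336) → (35.964,145.545). Closed: final G1 returns to the first vertex.

**Shape 3** — `<path>` regular polygon, stroke `#ff00ff` → cut (S838, F1418). Machine vertices: (46.402,35.219) → (59.536,15.758) → (36.115,14.114) → (46.402,35.219). Closed: final G1 returns to the first vertex.

**Shape 4** — `<path>` cubic bezier, stroke `#0000ff` → engrave (S322, F2391). Control points (SVG): P0=(121.751,44.576), P1=(148.496,19.241), P2=(16.012,165.537), P3=(33.732,137.794); sampled at t=k/3. Machine vertices: (121.751,180.044) → (106.880,160.971) → (54.620,104.293) → (33.732,86.826). Open path.

G21
G90
G0 X96.367 Y164.712
M3 S838
G1 X186.532 Y164.712 F1418
G1 X186.532 Y110.338 F1418
G1 X96.367 Y110.338 F1418
G1 X96.367 Y164.712 F1418
M5
G0 X35.964 Y145.545
M3 S838
G1 X46.269 Y134.561 F1418
G1 X44.107 Y119.655 F1418
G1 X31.105 Y112.052 F1418
G1 X17.054 Y117.477 F1418
G1 X12.535 Y131.845 F1418
G1 X20.950 Y144.336 F1418
G1 X35.964 Y145.545 F1418
M5
G0 X46.402 Y35.219
M3 S838
G1 X59.536 Y15.758 F1418
G1 X36.115 Y14.114 F1418
G1 X46.402 Y35.219 F1418
M5
G0 X121.751 Y180.044
M3 S322
G1 X106.880 Y160.971 F2391
G1 X54.620 Y104.293 F2391
G1 X33.732 Y86.826 F2391
M5
G0 X0.000 Y0.000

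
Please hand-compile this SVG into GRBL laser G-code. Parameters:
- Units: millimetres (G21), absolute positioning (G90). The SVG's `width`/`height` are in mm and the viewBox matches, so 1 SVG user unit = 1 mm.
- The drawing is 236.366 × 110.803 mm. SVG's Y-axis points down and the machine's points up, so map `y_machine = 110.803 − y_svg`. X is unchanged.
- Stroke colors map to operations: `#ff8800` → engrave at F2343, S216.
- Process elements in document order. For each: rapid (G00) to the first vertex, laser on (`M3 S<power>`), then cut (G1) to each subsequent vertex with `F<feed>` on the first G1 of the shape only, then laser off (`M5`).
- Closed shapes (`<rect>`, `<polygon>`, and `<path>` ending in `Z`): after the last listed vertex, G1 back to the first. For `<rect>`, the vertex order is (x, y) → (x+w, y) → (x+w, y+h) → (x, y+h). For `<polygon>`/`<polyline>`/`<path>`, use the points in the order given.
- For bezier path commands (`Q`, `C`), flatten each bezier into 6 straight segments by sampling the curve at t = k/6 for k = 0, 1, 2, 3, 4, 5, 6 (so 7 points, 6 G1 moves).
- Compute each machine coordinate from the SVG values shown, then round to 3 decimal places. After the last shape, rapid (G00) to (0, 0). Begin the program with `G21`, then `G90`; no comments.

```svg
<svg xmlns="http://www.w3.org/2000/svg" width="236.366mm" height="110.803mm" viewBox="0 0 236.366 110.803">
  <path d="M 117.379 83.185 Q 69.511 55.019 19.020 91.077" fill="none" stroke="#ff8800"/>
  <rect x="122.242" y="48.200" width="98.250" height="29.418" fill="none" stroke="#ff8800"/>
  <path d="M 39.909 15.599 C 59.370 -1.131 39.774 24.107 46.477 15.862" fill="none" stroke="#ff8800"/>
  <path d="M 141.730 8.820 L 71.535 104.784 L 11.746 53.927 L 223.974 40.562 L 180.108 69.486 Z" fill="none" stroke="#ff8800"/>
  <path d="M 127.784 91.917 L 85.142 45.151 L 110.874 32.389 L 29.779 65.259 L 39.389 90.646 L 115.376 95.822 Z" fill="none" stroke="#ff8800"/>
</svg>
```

G21
G90
G00 X117.379 Y27.618
M3 S216
G1 X101.350 Y35.223 F2343
G1 X85.176 Y39.259
G1 X68.855 Y39.728
G1 X52.389 Y36.629
G1 X35.777 Y29.961
G1 X19.020 Y19.726
M5
G00 X122.242 Y62.603
M3 S216
G1 X220.492 Y62.603 F2343
G1 X220.492 Y33.185
G1 X122.242 Y33.185
G1 X122.242 Y62.603
M5
G00 X39.909 Y95.204
M3 S216
G1 X46.687 Y100.421 F2343
G1 X48.772 Y100.739
G1 X47.977 Y98.254
G1 X46.120 Y95.063
G1 X45.015 Y93.259
G1 X46.477 Y94.941
M5
G00 X141.730 Y101.983
M3 S216
G1 X71.535 Y6.019 F2343
G1 X11.746 Y56.876
G1 X223.974 Y70.241
G1 X180.108 Y41.317
G1 X141.730 Y101.983
M5
G00 X127.784 Y18.886
M3 S216
G1 X85.142 Y65.652 F2343
G1 X110.874 Y78.414
G1 X29.779 Y45.544
G1 X39.389 Y20.157
G1 X115.376 Y14.981
G1 X127.784 Y18.886
M5
G00 X0.000 Y0.000

1 u = 1 mm; y_m = 110.803 − y.

[1] `<path>` quadratic bezier, #ff8800→engrave S216 F2343: (117.379,27.618) → (101.350,35.223) → (85.176,39.259) → (68.855,39.728) → (52.389,36.629) → (35.777,29.961) → (19.020,19.726)

[2] `<rect>` rectangle, #ff8800→engrave S216 F2343: (122.242,62.603) → (220.492,62.603) → (220.492,33.185) → (122.242,33.185) → (122.242,62.603) (closed)

[3] `<path>` cubic bezier, #ff8800→engrave S216 F2343: (39.909,95.204) → (46.687,100.421) → (48.772,100.739) → (47.977,98.254) → (46.120,95.063) → (45.015,93.259) → (46.477,94.941)

[4] `<path>` closed polygon, #ff8800→engrave S216 F2343: (141.730,101.983) → (71.535,6.019) → (11.746,56.876) → (223.974,70.241) → (180.108,41.317) → (141.730,101.983) (closed)

[5] `<path>` closed polygon, #ff8800→engrave S216 F2343: (127.784,18.886) → (85.142,65.652) → (110.874,78.414) → (29.779,45.544) → (39.389,20.157) → (115.376,14.981) → (127.784,18.886) (closed)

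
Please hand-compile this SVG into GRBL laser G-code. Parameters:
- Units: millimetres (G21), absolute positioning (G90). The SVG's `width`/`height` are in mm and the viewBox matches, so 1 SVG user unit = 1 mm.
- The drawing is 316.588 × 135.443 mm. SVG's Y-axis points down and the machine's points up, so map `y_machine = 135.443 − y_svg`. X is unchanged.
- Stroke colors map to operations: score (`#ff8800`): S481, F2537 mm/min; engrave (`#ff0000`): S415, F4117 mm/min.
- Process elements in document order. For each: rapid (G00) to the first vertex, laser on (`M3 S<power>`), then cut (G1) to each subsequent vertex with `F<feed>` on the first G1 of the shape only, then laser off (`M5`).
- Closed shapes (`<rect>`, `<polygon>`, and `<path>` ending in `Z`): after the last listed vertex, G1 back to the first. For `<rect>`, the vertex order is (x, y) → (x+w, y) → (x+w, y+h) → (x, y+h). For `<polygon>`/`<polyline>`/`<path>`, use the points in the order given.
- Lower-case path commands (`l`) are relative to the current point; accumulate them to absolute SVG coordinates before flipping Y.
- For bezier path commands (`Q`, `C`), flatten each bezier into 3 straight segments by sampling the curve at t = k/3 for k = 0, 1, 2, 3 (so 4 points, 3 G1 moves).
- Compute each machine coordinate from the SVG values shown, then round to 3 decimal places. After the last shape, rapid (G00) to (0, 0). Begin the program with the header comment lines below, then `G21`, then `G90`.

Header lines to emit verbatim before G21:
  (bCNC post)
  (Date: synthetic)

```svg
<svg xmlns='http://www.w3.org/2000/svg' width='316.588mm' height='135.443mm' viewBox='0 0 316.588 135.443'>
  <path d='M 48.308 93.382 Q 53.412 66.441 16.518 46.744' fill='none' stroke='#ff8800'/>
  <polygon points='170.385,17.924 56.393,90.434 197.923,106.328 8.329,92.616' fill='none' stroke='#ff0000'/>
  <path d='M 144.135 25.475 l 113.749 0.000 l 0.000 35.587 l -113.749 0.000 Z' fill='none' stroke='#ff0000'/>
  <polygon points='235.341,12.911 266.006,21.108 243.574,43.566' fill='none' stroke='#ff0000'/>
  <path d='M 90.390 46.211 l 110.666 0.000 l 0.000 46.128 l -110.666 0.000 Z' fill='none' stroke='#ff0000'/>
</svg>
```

1 u = 1 mm; y_m = 135.443 − y.

[1] `<path>` quadratic bezier, #ff8800→score S481 F2537: (48.308,42.061) → (47.044,59.217) → (36.448,74.763) → (16.518,88.699)

[2] `<polygon>` closed polygon, #ff0000→engrave S415 F4117: (170.385,117.519) → (56.393,45.009) → (197.923,29.115) → (8.329,42.827) → (170.385,117.519) (closed)

[3] `<path>` rectangle, #ff0000→engrave S415 F4117: (144.135,109.968) → (257.884,109.968) → (257.884,74.381) → (144.135,74.381) → (144.135,109.968) (closed)

[4] `<polygon>` regular polygon, #ff0000→engrave S415 F4117: (235.341,122.532) → (266.006,114.335) → (243.574,91.877) → (235.341,122.532) (closed)

[5] `<path>` rectangle, #ff0000→engrave S415 F4117: (90.390,89.232) → (201.056,89.232) → (201.056,43.104) → (90.390,43.104) → (90.390,89.232) (closed)

(bCNC post)
(Date: synthetic)
G21
G90
G00 X48.308 Y42.061
M3 S481
G1 X47.044 Y59.217 F2537
G1 X36.448 Y74.763
G1 X16.518 Y88.699
M5
G00 X170.385 Y117.519
M3 S415
G1 X56.393 Y45.009 F4117
G1 X197.923 Y29.115
G1 X8.329 Y42.827
G1 X170.385 Y117.519
M5
G00 X144.135 Y109.968
M3 S415
G1 X257.884 Y109.968 F4117
G1 X257.884 Y74.381
G1 X144.135 Y74.381
G1 X144.135 Y109.968
M5
G00 X235.341 Y122.532
M3 S415
G1 X266.006 Y114.335 F4117
G1 X243.574 Y91.877
G1 X235.341 Y122.532
M5
G00 X90.390 Y89.232
M3 S415
G1 X201.056 Y89.232 F4117
G1 X201.056 Y43.104
G1 X90.390 Y43.104
G1 X90.390 Y89.232
M5
G00 X0.000 Y0.000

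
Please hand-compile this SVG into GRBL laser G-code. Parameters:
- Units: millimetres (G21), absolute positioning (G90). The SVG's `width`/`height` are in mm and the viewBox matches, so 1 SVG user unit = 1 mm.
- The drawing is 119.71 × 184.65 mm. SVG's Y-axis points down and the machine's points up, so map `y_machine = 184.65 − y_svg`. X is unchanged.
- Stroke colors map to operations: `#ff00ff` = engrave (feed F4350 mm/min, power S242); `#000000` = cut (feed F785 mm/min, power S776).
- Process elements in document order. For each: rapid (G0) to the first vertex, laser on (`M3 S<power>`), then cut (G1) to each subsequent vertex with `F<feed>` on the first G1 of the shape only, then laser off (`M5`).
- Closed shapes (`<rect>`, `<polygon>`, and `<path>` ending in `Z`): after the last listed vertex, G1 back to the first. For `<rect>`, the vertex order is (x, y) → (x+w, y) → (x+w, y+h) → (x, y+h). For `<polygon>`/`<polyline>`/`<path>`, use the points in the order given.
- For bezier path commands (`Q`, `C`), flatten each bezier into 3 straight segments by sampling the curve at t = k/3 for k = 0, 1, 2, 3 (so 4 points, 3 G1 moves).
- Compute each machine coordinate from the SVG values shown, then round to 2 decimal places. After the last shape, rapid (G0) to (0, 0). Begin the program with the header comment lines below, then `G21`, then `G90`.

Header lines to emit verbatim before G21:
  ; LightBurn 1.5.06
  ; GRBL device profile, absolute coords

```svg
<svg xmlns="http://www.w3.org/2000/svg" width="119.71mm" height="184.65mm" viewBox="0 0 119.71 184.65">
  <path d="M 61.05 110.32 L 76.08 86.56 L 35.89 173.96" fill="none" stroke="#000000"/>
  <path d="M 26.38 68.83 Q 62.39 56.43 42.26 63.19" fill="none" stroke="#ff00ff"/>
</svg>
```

1 u = 1 mm; y_m = 184.65 − y.

[1] `<path>` open polyline, #000000→cut S776 F785: (61.05,74.33) → (76.08,98.09) → (35.89,10.69)

[2] `<path>` quadratic bezier, #ff00ff→engrave S242 F4350: (26.38,115.82) → (44.15,121.96) → (49.44,123.84) → (42.26,121.46)

; LightBurn 1.5.06
; GRBL device profile, absolute coords
G21
G90
G0 X61.05 Y74.33
M3 S776
G1 X76.08 Y98.09 F785
G1 X35.89 Y10.69
M5
G0 X26.38 Y115.82
M3 S242
G1 X44.15 Y121.96 F4350
G1 X49.44 Y123.84
G1 X42.26 Y121.46
M5
G0 X0.00 Y0.00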